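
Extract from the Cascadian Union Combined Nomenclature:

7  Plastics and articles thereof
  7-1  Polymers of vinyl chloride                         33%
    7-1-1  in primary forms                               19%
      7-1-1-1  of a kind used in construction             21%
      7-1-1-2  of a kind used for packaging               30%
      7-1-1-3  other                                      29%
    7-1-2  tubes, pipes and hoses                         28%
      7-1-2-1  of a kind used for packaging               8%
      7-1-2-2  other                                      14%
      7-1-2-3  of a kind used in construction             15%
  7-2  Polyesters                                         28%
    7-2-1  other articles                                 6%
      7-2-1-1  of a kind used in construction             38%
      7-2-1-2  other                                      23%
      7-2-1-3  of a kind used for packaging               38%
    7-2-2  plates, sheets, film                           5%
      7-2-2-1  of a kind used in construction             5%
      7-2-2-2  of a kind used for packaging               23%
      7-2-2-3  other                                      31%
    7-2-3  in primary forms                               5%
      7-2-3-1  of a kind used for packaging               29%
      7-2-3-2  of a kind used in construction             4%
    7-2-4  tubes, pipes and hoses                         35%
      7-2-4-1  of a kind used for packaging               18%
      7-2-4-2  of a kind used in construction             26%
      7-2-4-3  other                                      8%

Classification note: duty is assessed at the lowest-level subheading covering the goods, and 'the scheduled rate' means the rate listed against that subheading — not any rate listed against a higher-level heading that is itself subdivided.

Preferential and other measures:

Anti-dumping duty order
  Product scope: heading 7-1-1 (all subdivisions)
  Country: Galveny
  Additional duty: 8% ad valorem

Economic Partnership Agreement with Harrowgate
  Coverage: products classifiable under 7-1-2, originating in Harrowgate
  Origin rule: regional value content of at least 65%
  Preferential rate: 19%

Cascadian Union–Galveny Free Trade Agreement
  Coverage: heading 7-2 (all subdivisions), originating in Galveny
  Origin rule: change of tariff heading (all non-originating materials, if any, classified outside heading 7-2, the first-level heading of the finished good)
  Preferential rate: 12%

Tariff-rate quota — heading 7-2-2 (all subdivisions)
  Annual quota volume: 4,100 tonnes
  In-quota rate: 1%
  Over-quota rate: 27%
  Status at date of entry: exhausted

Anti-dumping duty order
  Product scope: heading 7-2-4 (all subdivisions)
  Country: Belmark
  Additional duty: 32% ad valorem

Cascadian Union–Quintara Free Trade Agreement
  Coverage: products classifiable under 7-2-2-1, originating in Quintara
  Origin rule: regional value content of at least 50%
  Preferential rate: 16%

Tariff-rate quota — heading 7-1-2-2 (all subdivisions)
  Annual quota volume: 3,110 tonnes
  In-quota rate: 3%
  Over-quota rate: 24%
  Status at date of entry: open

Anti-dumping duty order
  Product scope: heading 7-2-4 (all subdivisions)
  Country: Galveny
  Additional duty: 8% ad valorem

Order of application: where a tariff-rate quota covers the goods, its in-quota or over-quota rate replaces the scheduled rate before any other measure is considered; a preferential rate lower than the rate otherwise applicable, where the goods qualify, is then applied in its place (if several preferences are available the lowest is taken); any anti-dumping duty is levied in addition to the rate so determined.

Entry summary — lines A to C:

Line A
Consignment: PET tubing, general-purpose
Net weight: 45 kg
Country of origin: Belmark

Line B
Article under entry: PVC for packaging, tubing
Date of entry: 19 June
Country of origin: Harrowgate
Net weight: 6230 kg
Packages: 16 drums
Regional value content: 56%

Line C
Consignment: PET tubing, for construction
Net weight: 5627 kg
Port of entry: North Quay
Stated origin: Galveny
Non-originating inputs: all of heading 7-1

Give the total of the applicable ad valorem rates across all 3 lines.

68%

Line A: PET → 7-2; tubing → 7-2-4; general-purpose → 7-2-4-3. Scheduled 8%. anti-dumping (Belmark, 7-2-4): +32%; total 8% + 32% = 40%. → 40%.
Line B: PVC → 7-1; tubing → 7-1-2; for packaging → 7-1-2-1. Scheduled 8%. Harrowgate agreement on 7-1-2: RVC < 65%. → 8%.
Line C: PET → 7-2; tubing → 7-2-4; for construction → 7-2-4-2. Scheduled 26%. Galveny agreement on 7-2: CTH met → 12% available; preferential 12%; anti-dumping (Galveny, 7-2-4): +8%; total 12% + 8% = 20%. → 20%.
Sum: 40% + 8% + 20% = 68%.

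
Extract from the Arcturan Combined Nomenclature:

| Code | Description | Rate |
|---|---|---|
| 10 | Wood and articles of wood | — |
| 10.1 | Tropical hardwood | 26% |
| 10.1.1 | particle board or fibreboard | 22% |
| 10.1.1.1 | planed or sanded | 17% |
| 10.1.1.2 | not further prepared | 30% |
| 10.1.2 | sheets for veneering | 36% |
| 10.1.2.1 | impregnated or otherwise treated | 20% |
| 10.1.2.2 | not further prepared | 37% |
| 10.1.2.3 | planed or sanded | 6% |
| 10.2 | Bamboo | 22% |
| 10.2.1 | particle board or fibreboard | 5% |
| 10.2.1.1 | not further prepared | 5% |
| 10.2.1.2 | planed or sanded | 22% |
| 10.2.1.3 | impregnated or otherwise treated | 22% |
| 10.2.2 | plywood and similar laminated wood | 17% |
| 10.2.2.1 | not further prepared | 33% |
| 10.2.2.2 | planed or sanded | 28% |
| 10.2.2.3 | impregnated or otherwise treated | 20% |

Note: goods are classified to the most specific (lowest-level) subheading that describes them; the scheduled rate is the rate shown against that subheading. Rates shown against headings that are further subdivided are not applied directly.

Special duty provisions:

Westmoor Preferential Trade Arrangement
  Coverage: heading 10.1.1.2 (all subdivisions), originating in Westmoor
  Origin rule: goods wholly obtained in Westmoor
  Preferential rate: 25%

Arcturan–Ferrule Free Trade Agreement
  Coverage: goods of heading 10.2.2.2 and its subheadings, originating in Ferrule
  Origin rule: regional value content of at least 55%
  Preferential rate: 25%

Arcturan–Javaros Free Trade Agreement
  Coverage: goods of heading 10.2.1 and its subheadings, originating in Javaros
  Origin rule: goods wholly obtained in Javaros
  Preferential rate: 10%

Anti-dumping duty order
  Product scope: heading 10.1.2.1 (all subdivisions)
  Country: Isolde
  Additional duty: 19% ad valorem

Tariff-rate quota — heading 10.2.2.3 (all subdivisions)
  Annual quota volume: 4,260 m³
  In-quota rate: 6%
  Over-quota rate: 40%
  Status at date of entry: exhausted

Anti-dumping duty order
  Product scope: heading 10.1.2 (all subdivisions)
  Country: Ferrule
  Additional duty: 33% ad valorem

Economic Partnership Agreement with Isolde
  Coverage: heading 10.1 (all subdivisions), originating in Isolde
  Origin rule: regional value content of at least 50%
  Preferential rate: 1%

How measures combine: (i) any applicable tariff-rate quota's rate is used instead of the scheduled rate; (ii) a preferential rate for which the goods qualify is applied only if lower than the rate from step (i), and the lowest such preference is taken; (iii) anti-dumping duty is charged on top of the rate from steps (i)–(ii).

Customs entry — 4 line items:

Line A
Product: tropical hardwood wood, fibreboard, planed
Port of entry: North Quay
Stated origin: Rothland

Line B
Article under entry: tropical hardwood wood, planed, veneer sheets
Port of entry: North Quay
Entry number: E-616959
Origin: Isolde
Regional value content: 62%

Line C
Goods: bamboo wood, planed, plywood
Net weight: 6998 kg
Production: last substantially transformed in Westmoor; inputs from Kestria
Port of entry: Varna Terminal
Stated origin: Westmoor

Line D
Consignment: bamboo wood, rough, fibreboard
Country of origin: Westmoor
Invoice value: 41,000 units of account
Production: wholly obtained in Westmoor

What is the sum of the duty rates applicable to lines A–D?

51%

Line A: tropical hardwood → 10.1; fibreboard → 10.1.1; planed → 10.1.1.1. Scheduled 17%. No special measure applies. → 17%.
Line B: tropical hardwood → 10.1; veneer sheets → 10.1.2; planed → 10.1.2.3. Scheduled 6%. Isolde agreement on 10.1: RVC ≥ 50% → 1% available; preferential 1%. → 1%.
Line C: bamboo → 10.2; plywood → 10.2.2; planed → 10.2.2.2. Scheduled 28%. Westmoor agreement on 10.1.1.2: 10.2.2.2 not covered. → 28%.
Line D: bamboo → 10.2; fibreboard → 10.2.1; rough → 10.2.1.1. Scheduled 5%. Westmoor agreement on 10.1.1.2: 10.2.1.1 not covered. → 5%.
Sum: 17% + 1% + 28% + 5% = 51%.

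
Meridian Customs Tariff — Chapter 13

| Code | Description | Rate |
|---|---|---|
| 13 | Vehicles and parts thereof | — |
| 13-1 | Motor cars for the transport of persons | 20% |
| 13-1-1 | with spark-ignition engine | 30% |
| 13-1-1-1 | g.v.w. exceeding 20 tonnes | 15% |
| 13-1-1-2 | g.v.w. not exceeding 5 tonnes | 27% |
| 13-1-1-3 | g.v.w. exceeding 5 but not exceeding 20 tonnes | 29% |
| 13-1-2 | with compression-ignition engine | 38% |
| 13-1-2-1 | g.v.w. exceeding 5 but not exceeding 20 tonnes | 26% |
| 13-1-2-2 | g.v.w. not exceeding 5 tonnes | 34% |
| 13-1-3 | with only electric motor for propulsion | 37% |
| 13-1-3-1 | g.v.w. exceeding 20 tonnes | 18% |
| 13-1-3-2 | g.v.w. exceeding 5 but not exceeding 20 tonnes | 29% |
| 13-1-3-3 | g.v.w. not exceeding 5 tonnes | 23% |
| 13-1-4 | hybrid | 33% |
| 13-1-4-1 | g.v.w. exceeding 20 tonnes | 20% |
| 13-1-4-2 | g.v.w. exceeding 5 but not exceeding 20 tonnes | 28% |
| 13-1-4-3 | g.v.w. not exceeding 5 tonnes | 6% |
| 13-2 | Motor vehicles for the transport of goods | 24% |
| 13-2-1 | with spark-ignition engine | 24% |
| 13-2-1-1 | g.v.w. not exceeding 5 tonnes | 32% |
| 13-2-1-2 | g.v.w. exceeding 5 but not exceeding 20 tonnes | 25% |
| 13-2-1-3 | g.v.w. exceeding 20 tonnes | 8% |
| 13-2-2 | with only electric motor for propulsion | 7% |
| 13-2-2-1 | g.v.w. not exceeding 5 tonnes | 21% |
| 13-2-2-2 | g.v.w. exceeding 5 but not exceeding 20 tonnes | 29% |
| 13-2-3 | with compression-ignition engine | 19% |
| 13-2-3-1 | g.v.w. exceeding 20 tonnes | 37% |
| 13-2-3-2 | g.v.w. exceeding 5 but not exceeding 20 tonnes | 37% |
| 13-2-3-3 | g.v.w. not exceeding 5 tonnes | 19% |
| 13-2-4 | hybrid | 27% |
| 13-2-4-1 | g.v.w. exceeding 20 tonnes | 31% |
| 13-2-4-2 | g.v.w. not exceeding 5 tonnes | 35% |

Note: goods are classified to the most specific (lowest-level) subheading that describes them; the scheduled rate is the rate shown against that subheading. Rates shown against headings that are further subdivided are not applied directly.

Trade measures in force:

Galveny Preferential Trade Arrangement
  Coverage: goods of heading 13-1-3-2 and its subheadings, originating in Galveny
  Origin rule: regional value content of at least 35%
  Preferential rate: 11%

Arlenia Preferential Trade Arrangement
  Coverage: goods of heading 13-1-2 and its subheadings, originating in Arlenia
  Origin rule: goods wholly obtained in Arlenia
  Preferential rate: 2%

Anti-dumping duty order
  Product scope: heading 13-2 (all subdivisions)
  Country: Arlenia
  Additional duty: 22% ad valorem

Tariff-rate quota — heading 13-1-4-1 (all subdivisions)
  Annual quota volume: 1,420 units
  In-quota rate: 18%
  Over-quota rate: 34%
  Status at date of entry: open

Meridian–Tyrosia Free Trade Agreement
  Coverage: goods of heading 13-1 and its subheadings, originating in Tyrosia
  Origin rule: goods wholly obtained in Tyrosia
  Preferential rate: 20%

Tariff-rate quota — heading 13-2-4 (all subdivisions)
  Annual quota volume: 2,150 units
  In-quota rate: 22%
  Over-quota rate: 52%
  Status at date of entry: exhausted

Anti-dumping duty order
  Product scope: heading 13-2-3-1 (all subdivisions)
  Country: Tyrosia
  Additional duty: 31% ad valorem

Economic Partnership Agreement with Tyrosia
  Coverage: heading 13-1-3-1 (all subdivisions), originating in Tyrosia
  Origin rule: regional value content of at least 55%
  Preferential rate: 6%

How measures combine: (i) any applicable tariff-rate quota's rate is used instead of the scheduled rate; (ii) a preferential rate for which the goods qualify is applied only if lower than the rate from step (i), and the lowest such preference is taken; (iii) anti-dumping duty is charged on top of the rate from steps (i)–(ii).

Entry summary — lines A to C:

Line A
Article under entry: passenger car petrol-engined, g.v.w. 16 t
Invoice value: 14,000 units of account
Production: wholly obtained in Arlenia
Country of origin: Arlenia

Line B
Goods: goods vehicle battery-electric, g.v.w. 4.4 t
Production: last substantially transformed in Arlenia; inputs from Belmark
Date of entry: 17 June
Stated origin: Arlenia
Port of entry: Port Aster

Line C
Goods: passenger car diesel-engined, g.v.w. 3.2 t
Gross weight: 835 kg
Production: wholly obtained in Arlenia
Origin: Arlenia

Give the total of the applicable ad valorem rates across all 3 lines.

74%

Line A: passenger car → 13-1; petrol-engined → 13-1-1; g.v.w. 16 t → 13-1-1-3. Scheduled 29%. Arlenia agreement on 13-1-2: 13-1-1-3 not covered. → 29%.
Line B: goods vehicle → 13-2; battery-electric → 13-2-2; g.v.w. 4.4 t → 13-2-2-1. Scheduled 21%. Arlenia agreement on 13-1-2: 13-2-2-1 not covered; anti-dumping (Arlenia, 13-2): +22%; total 21% + 22% = 43%. → 43%.
Line C: passenger car → 13-1; diesel-engined → 13-1-2; g.v.w. 3.2 t → 13-1-2-2. Scheduled 34%. Arlenia agreement on 13-1-2: wholly obtained → 2% available; preferential 2%. → 2%.
Sum: 29% + 43% + 2% = 74%.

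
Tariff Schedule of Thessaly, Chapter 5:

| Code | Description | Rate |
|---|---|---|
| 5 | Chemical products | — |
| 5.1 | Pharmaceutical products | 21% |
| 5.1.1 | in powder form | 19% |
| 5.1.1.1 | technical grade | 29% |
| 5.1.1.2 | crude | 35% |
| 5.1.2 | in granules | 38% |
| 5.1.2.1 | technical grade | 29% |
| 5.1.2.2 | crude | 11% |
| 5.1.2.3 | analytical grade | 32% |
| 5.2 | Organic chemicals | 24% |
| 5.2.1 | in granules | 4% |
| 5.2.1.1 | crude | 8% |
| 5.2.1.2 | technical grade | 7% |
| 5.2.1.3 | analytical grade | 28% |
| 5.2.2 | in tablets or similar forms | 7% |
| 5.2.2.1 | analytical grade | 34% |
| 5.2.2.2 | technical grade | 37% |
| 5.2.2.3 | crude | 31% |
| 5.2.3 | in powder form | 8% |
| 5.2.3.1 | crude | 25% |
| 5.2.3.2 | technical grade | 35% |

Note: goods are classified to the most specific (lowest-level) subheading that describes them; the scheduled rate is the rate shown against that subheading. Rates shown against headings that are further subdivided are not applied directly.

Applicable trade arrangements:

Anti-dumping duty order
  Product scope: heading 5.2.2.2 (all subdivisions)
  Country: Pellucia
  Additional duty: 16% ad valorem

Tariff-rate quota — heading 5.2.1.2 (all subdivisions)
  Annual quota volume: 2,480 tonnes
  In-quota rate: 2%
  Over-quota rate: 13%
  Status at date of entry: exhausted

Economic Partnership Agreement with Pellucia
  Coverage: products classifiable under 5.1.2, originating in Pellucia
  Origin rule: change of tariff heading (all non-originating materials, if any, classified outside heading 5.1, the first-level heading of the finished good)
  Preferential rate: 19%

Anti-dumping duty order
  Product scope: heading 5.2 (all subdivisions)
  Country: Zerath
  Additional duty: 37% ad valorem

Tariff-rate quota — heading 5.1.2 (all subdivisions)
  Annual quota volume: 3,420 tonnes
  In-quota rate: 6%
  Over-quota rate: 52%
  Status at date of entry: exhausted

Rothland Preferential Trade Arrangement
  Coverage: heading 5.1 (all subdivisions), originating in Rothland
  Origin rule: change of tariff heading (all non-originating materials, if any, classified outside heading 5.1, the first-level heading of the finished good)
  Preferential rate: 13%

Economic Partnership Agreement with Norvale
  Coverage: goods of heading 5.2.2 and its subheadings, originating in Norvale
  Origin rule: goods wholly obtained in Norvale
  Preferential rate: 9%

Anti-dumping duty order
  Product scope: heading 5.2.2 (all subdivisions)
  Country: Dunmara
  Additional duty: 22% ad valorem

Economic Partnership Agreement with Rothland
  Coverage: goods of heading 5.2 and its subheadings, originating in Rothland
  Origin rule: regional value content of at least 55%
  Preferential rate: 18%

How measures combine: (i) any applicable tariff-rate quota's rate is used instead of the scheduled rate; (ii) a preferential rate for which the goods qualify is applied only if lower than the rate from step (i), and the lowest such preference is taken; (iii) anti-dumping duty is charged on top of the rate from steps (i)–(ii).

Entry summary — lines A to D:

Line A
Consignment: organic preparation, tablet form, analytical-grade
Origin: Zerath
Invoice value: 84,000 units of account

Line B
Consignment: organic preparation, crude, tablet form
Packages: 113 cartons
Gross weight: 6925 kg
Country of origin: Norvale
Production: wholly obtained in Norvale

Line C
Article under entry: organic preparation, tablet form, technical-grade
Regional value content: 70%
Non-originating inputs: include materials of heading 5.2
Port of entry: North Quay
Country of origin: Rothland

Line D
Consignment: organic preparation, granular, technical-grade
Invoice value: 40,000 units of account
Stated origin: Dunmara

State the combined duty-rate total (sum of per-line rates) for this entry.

Line A: organic → 5.2; tablet form → 5.2.2; analytical-grade → 5.2.2.1. Scheduled 34%. anti-dumping (Zerath, 5.2): +37%; total 34% + 37% = 71%. → 71%.
Line B: organic → 5.2; tablet form → 5.2.2; crude → 5.2.2.3. Scheduled 31%. Norvale agreement on 5.2.2: wholly obtained → 9% available; preferential 9%. → 9%.
Line C: organic → 5.2; tablet form → 5.2.2; technical-grade → 5.2.2.2. Scheduled 37%. Rothland agreement on 5.1: 5.2.2.2 not covered; Rothland agreement on 5.2: RVC ≥ 55% → 18% available; preferential 18%. → 18%.
Line D: organic → 5.2; granular → 5.2.1; technical-grade → 5.2.1.2. Scheduled 7%. quota on 5.2.1.2 exhausted → over-quota 13%. → 13%.
Sum: 71% + 9% + 18% + 13% = 111%.

111%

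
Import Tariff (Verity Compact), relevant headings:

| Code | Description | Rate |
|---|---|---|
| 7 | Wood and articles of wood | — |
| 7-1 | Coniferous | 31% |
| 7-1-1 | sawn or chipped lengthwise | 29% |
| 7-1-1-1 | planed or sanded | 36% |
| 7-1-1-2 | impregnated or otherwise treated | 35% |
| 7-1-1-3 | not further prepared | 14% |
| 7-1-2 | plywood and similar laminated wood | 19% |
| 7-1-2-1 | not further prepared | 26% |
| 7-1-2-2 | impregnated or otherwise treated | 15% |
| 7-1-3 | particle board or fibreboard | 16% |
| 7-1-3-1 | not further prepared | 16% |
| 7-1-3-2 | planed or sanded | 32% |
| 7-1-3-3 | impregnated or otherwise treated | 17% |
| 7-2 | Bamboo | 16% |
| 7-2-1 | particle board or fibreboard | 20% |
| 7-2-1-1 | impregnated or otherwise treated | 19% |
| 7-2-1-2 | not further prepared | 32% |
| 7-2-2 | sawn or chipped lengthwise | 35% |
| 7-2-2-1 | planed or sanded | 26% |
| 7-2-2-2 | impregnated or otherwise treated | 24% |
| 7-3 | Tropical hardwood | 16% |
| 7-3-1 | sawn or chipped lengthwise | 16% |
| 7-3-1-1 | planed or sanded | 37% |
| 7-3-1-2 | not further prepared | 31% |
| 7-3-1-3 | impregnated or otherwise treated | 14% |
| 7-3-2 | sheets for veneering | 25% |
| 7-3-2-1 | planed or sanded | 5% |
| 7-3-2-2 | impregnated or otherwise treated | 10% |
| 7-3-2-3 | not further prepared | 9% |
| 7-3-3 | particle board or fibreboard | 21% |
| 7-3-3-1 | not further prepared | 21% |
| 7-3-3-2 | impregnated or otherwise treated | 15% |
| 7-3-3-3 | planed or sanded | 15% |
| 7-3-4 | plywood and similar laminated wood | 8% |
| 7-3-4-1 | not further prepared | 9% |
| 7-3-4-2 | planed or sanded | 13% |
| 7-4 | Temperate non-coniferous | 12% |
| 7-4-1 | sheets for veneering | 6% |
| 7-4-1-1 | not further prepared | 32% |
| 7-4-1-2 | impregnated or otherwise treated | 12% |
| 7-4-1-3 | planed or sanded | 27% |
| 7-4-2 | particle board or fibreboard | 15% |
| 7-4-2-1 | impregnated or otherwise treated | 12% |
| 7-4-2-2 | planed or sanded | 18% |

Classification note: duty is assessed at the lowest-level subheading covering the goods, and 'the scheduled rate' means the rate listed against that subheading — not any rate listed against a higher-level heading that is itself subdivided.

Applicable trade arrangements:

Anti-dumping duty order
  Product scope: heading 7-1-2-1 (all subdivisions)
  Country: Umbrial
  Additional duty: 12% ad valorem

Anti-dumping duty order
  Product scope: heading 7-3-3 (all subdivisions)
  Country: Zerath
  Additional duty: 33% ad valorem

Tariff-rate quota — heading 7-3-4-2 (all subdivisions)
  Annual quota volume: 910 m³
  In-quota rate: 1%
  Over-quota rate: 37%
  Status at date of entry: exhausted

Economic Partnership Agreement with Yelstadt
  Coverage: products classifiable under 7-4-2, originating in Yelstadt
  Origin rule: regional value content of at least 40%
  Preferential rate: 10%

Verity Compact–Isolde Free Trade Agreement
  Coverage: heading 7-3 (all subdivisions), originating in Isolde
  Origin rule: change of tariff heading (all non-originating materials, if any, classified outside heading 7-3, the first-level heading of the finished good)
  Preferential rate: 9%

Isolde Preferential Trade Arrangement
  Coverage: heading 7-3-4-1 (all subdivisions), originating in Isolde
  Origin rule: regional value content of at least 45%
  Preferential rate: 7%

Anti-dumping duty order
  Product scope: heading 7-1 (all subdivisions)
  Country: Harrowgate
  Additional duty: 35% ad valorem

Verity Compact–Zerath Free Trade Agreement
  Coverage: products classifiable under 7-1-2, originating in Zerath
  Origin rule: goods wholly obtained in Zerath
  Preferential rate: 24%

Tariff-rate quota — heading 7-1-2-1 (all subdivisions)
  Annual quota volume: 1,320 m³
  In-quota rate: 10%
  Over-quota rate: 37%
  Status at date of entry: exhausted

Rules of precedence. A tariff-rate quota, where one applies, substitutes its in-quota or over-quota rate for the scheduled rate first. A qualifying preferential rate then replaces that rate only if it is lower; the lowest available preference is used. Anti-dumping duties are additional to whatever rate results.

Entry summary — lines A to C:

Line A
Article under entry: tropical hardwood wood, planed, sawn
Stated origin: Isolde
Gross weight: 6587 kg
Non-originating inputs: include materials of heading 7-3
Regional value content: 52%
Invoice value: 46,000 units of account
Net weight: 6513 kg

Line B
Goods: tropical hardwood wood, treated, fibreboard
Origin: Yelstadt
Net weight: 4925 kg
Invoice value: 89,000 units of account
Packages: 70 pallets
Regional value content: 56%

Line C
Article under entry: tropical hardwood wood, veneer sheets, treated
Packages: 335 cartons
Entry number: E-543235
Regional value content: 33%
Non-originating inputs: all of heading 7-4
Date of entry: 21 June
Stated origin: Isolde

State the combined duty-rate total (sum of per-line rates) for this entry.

61%

Line A: tropical hardwood → 7-3; sawn → 7-3-1; planed → 7-3-1-1. Scheduled 37%. Isolde agreement on 7-3: CTH not met; Isolde agreement on 7-3-4-1: 7-3-1-1 not covered. → 37%.
Line B: tropical hardwood → 7-3; fibreboard → 7-3-3; treated → 7-3-3-2. Scheduled 15%. Yelstadt agreement on 7-4-2: 7-3-3-2 not covered. → 15%.
Line C: tropical hardwood → 7-3; veneer sheets → 7-3-2; treated → 7-3-2-2. Scheduled 10%. Isolde agreement on 7-3: CTH met → 9% available; Isolde agreement on 7-3-4-1: 7-3-2-2 not covered; preferential 9%. → 9%.
Sum: 37% + 15% + 9% = 61%.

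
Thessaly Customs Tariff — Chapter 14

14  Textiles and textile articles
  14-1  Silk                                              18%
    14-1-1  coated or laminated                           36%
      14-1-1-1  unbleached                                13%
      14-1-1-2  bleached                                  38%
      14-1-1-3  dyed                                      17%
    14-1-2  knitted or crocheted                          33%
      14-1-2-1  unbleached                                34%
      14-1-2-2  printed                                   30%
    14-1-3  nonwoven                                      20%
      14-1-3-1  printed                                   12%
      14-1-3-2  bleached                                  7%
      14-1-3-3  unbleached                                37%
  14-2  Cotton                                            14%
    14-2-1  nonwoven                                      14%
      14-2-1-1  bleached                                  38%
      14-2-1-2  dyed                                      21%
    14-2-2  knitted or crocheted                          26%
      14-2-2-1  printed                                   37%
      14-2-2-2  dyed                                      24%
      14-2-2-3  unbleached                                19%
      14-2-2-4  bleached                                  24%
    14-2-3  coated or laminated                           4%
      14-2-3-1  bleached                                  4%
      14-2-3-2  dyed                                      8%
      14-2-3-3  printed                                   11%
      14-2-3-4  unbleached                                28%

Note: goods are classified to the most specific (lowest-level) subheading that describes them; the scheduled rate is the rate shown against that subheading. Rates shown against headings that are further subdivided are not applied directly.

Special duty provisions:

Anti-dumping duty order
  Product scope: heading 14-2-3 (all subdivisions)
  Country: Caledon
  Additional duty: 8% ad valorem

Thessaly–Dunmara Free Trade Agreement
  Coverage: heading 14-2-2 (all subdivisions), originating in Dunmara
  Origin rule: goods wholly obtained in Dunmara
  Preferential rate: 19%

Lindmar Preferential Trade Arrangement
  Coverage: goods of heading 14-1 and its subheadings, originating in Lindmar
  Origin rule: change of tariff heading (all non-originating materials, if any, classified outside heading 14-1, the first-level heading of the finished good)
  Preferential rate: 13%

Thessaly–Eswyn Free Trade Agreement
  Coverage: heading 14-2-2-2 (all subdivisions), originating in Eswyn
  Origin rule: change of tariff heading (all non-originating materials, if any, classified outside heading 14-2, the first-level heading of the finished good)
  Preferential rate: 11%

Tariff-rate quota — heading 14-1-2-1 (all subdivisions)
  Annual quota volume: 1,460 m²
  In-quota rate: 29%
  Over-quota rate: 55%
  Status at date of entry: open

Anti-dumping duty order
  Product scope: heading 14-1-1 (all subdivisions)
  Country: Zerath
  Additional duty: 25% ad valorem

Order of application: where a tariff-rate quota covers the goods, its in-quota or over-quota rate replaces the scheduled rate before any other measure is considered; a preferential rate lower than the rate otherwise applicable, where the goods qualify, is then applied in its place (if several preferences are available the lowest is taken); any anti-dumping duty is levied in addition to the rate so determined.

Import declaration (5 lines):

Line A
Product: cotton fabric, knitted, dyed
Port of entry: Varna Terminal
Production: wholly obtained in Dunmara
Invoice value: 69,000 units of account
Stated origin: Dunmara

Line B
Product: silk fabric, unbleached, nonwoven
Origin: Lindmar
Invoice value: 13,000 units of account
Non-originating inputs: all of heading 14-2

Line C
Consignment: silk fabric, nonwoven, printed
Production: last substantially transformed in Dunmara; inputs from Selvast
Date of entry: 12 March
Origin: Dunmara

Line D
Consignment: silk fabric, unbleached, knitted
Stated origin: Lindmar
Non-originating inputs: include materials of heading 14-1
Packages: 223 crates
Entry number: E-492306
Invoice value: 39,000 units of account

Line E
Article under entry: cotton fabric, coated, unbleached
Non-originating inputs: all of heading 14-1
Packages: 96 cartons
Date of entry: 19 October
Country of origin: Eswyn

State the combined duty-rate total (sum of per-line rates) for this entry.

Line A: cotton → 14-2; knitted → 14-2-2; dyed → 14-2-2-2. Scheduled 24%. Dunmara agreement on 14-2-2: wholly obtained → 19% available; preferential 19%. → 19%.
Line B: silk → 14-1; nonwoven → 14-1-3; unbleached → 14-1-3-3. Scheduled 37%. Lindmar agreement on 14-1: CTH met → 13% available; preferential 13%. → 13%.
Line C: silk → 14-1; nonwoven → 14-1-3; printed → 14-1-3-1. Scheduled 12%. Dunmara agreement on 14-2-2: 14-1-3-1 not covered. → 12%.
Line D: silk → 14-1; knitted → 14-1-2; unbleached → 14-1-2-1. Scheduled 34%. quota on 14-1-2-1 open → in-quota 29%; Lindmar agreement on 14-1: CTH not met. → 29%.
Line E: cotton → 14-2; coated → 14-2-3; unbleached → 14-2-3-4. Scheduled 28%. Eswyn agreement on 14-2-2-2: 14-2-3-4 not covered. → 28%.
Sum: 19% + 13% + 12% + 29% + 28% = 101%.

101%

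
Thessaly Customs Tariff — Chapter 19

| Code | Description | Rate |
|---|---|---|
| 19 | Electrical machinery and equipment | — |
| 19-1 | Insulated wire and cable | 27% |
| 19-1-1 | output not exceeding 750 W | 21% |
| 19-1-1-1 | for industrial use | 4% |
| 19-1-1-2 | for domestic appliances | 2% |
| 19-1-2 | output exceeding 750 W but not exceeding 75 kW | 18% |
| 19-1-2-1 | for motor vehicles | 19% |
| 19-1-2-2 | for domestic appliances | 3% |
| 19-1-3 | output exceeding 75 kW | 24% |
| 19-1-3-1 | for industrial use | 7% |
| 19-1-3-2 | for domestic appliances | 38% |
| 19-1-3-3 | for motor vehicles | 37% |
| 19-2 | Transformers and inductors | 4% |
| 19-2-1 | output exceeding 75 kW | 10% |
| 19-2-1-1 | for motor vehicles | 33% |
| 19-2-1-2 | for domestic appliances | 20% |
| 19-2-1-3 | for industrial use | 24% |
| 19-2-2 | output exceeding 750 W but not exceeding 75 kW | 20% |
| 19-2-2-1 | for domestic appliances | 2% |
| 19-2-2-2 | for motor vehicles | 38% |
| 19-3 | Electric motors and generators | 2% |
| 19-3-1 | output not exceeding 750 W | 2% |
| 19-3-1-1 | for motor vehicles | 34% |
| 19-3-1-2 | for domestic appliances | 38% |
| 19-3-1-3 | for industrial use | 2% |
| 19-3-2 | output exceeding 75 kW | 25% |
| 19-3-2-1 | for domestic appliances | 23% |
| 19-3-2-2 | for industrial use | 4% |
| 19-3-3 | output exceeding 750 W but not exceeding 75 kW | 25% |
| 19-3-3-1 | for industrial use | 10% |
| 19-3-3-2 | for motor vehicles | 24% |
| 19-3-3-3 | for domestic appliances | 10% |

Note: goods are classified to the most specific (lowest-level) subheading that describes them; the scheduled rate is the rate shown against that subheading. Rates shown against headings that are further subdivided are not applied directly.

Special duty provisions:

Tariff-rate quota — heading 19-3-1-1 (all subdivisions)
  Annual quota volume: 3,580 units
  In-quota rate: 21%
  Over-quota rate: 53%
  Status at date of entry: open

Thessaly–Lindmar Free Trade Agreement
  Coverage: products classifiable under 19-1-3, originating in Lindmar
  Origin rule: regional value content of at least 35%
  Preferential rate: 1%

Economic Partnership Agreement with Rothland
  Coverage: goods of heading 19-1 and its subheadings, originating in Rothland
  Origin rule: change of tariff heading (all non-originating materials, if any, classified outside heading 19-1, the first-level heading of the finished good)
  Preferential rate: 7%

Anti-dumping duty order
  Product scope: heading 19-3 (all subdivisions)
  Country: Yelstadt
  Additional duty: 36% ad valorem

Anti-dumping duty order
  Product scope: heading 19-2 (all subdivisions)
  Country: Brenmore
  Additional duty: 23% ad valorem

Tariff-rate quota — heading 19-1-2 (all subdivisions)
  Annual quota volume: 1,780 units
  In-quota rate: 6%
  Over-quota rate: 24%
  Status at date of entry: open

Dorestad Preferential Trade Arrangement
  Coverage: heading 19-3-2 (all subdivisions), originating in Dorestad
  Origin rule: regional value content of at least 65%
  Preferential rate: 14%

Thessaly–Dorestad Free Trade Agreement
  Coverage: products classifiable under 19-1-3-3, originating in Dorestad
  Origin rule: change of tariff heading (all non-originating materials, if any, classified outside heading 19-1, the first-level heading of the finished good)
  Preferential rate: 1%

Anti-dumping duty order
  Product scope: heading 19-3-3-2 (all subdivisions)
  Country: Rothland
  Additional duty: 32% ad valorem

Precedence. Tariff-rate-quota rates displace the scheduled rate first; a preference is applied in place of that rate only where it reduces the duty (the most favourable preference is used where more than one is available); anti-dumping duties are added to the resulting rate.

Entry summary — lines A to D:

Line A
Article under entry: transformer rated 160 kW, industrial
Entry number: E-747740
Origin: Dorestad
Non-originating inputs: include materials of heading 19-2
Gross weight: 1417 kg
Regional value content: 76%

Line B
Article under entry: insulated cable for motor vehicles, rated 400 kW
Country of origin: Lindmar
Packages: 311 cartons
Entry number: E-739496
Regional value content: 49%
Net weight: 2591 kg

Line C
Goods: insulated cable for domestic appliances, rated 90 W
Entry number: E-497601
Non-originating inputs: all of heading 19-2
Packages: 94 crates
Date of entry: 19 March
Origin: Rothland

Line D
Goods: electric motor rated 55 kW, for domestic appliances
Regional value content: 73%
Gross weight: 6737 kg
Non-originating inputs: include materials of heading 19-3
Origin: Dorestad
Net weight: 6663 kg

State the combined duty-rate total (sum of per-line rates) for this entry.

Line A: transformer → 19-2; rated 160 kW → 19-2-1; industrial → 19-2-1-3. Scheduled 24%. Dorestad agreement on 19-3-2: 19-2-1-3 not covered; Dorestad agreement on 19-1-3-3: 19-2-1-3 not covered. → 24%.
Line B: insulated cable → 19-1; rated 400 kW → 19-1-3; for motor vehicles → 19-1-3-3. Scheduled 37%. Lindmar agreement on 19-1-3: RVC ≥ 35% → 1% available; preferential 1%. → 1%.
Line C: insulated cable → 19-1; rated 90 W → 19-1-1; for domestic appliances → 19-1-1-2. Scheduled 2%. Rothland agreement on 19-1: CTH met → 7% available; preference 7% not lower than 2% → no reduction. → 2%.
Line D: electric motor → 19-3; rated 55 kW → 19-3-3; for domestic appliances → 19-3-3-3. Scheduled 10%. Dorestad agreement on 19-3-2: 19-3-3-3 not covered; Dorestad agreement on 19-1-3-3: 19-3-3-3 not covered. → 10%.
Sum: 24% + 1% + 2% + 10% = 37%.

37%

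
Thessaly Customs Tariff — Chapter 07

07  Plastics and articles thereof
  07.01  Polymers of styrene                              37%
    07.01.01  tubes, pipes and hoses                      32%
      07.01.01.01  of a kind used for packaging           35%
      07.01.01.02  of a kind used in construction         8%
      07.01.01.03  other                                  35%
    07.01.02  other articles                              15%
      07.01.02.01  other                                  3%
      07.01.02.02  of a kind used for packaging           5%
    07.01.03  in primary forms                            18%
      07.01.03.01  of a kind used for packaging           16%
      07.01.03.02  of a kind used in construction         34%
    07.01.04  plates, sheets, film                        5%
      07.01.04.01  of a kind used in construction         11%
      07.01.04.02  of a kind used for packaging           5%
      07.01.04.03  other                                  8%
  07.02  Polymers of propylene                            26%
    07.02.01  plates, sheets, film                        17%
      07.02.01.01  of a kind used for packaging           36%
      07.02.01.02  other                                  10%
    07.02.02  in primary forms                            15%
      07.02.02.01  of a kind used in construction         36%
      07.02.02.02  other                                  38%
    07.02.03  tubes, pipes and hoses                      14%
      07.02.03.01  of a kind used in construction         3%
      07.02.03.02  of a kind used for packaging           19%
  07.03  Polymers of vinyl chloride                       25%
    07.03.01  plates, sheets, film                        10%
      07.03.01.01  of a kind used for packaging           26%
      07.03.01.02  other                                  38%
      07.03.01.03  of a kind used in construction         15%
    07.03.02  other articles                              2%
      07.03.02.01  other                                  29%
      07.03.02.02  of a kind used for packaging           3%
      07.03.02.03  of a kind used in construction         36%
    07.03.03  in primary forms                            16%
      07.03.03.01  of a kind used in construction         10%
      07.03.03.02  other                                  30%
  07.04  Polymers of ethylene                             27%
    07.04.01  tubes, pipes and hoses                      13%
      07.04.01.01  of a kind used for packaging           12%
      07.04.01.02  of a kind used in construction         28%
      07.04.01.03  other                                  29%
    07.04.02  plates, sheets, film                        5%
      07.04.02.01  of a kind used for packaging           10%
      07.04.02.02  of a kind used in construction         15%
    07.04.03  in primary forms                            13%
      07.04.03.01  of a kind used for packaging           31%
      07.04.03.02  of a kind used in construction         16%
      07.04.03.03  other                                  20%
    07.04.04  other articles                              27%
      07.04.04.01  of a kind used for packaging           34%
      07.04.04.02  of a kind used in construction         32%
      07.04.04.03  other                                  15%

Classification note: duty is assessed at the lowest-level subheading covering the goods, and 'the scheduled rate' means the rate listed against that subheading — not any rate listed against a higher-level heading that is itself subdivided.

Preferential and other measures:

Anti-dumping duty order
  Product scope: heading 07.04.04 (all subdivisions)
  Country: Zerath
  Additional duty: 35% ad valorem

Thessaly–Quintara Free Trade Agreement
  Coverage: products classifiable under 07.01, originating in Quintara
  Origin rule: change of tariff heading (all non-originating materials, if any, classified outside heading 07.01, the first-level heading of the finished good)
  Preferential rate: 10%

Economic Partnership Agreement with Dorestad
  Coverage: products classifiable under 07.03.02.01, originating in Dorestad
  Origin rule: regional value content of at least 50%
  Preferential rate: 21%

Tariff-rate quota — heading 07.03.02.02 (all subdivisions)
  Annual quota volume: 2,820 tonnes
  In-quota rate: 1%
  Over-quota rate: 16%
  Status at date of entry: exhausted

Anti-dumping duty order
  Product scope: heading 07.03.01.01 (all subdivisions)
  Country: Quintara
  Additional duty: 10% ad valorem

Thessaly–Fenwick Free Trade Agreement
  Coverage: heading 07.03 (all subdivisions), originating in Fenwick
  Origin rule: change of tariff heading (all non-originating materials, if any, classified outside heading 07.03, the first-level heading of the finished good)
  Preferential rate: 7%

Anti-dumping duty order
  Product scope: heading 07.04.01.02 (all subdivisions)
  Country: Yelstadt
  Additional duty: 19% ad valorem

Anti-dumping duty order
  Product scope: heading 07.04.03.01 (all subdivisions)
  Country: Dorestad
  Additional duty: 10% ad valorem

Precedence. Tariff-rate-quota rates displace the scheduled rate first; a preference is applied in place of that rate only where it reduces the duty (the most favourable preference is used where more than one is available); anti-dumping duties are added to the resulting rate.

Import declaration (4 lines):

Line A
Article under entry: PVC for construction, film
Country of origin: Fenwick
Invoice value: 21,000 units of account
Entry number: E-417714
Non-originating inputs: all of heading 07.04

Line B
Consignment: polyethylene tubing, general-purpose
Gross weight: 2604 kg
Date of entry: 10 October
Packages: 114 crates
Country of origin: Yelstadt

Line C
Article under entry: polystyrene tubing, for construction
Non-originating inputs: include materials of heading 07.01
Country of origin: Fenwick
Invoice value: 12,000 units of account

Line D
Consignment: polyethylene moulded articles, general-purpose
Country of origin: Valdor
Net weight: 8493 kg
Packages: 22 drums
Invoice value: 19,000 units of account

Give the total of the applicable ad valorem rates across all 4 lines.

59%

Line A: PVC → 07.03; film → 07.03.01; for construction → 07.03.01.03. Scheduled 15%. Fenwick agreement on 07.03: CTH met → 7% available; preferential 7%. → 7%.
Line B: polyethylene → 07.04; tubing → 07.04.01; general-purpose → 07.04.01.03. Scheduled 29%. No special measure applies. → 29%.
Line C: polystyrene → 07.01; tubing → 07.01.01; for construction → 07.01.01.02. Scheduled 8%. Fenwick agreement on 07.03: 07.01.01.02 not covered. → 8%.
Line D: polyethylene → 07.04; moulded articles → 07.04.04; general-purpose → 07.04.04.03. Scheduled 15%. No special measure applies. → 15%.
Sum: 7% + 29% + 8% + 15% = 59%.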